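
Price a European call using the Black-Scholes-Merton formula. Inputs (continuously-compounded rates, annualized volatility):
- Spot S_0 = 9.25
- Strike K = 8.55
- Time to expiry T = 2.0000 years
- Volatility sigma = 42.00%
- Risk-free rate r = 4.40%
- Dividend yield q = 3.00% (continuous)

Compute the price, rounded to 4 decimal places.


d1 = (ln(S/K) + (r - q + 0.5*sigma^2) * T) / (sigma * sqrt(T)) = 0.47661063
d2 = d1 - sigma * sqrt(T) = -0.11735907
exp(-rT) = 0.91576088; exp(-qT) = 0.94176453
C = S_0 * exp(-qT) * N(d1) - K * exp(-rT) * N(d2)
N(d1) = 0.68318029; N(d2) = 0.45328776
C = 9.2500 * 0.94176453 * 0.68318029 - 8.5500 * 0.91576088 * 0.45328776 = 2.4023

Answer: Price = 2.4023


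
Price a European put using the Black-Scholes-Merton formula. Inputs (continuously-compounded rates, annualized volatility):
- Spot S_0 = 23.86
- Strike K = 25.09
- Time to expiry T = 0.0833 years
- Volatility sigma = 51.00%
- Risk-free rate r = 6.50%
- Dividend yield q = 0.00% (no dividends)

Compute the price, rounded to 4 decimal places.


d1 = (ln(S/K) + (r - q + 0.5*sigma^2) * T) / (sigma * sqrt(T)) = -0.23111049
d2 = d1 - sigma * sqrt(T) = -0.37830536
exp(-rT) = 0.99460013; exp(-qT) = 1.00000000
P = K * exp(-rT) * N(-d2) - S_0 * exp(-qT) * N(-d1)
N(-d1) = 0.59138552; N(-d2) = 0.64739812
P = 25.0900 * 0.99460013 * 0.64739812 - 23.8600 * 1.00000000 * 0.59138552 = 2.0450

Answer: Price = 2.0450


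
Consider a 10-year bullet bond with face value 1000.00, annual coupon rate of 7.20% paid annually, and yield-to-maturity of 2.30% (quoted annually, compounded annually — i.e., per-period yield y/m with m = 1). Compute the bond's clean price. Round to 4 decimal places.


Coupon per period c = face * coupon_rate / m = 72.000000
Periods per year m = 1; per-period yield y/m = 0.023000
Number of cashflows N = 10
Cashflows (t years, CF_t, discount factor 1/(1+y/m)^(m*t), PV):
  t = 1.0000: CF_t = 72.000000, DF = 0.977517, PV = 70.381232
  t = 2.0000: CF_t = 72.000000, DF = 0.955540, PV = 68.798858
  t = 3.0000: CF_t = 72.000000, DF = 0.934056, PV = 67.252061
  t = 4.0000: CF_t = 72.000000, DF = 0.913056, PV = 65.740040
  t = 5.0000: CF_t = 72.000000, DF = 0.892528, PV = 64.262013
  t = 6.0000: CF_t = 72.000000, DF = 0.872461, PV = 62.817217
  t = 7.0000: CF_t = 72.000000, DF = 0.852846, PV = 61.404905
  t = 8.0000: CF_t = 72.000000, DF = 0.833671, PV = 60.024345
  t = 9.0000: CF_t = 72.000000, DF = 0.814928, PV = 58.674824
  t = 10.0000: CF_t = 1072.000000, DF = 0.796606, PV = 853.961808
Price P = sum_t PV_t = 1433.317302

Answer: Price = 1433.3173


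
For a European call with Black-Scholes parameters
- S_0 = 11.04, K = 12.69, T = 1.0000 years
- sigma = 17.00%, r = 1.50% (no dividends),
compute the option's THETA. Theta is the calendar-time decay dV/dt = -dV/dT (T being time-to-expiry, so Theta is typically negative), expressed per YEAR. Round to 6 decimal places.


d1 = -0.6461131816; d2 = -0.8161131816
phi(d1) = 0.3237869132; exp(-qT) = 1.0000000000; exp(-rT) = 0.9851119396
Theta = -S*exp(-qT)*phi(d1)*sigma/(2*sqrt(T)) - r*K*exp(-rT)*N(d2) + q*S*exp(-qT)*N(d1)
N(d1) = 0.2591030296; N(d2) = 0.2072177027; sqrt(T) = 1.0000000000
Term 1 = -11.0400 * 1.0000000000 * 0.3237869132 * 0.1700 / (2 * 1.0000000000) = -0.3038416393
Term 2 = -0.0150 * 12.6900 * 0.9851119396 * 0.2072177027 = -0.0388566467
Term 3 = 0 (no dividend yield, q = 0)
Theta = -0.3038416393 + (-0.0388566467) + (0.0000000000) = -0.342698

Answer: Theta = -0.342698


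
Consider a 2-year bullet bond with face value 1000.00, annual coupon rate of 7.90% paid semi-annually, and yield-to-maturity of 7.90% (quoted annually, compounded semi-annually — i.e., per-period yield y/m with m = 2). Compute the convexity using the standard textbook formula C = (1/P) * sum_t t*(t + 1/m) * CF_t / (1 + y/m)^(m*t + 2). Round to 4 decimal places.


Answer: Convexity = 4.2855

Derivation:
Coupon per period c = face * coupon_rate / m = 39.500000
Periods per year m = 2; per-period yield y/m = 0.039500
Number of cashflows N = 4
Cashflows (t years, CF_t, discount factor 1/(1+y/m)^(m*t), PV):
  t = 0.5000: CF_t = 39.500000, DF = 0.962001, PV = 37.999038
  t = 1.0000: CF_t = 39.500000, DF = 0.925446, PV = 36.555111
  t = 1.5000: CF_t = 39.500000, DF = 0.890280, PV = 35.166052
  t = 2.0000: CF_t = 1039.500000, DF = 0.856450, PV = 890.279799
Price P = sum_t PV_t = 1000.000000
Convexity numerator sum_t t*(t + 1/m) * CF_t / (1+y/m)^(m*t + 2):
  t = 0.5000: term = 17.583026
  t = 1.0000: term = 50.744664
  t = 1.5000: term = 97.632831
  t = 2.0000: term = 4119.528730
Convexity = (1/P) * sum = 4285.489251 / 1000.000000 = 4.285489


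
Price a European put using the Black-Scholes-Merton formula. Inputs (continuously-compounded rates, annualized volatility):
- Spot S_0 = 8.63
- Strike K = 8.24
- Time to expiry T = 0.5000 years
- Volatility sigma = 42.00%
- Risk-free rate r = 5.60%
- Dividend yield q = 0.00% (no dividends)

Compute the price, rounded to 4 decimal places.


Answer: Price = 0.7038

Derivation:
d1 = (ln(S/K) + (r - q + 0.5*sigma^2) * T) / (sigma * sqrt(T)) = 0.39848552
d2 = d1 - sigma * sqrt(T) = 0.10150067
exp(-rT) = 0.97238837; exp(-qT) = 1.00000000
P = K * exp(-rT) * N(-d2) - S_0 * exp(-qT) * N(-d1)
N(-d1) = 0.34513617; N(-d2) = 0.45957651
P = 8.2400 * 0.97238837 * 0.45957651 - 8.6300 * 1.00000000 * 0.34513617 = 0.7038


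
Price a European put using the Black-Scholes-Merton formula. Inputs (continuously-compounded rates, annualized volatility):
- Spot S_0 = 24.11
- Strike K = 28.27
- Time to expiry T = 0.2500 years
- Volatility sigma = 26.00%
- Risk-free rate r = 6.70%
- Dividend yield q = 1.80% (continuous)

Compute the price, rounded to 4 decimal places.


d1 = (ln(S/K) + (r - q + 0.5*sigma^2) * T) / (sigma * sqrt(T)) = -1.06518830
d2 = d1 - sigma * sqrt(T) = -1.19518830
exp(-rT) = 0.98338950; exp(-qT) = 0.99551011
P = K * exp(-rT) * N(-d2) - S_0 * exp(-qT) * N(-d1)
N(-d1) = 0.85660464; N(-d2) = 0.88399327
P = 28.2700 * 0.98338950 * 0.88399327 - 24.1100 * 0.99551011 * 0.85660464 = 4.0154

Answer: Price = 4.0154


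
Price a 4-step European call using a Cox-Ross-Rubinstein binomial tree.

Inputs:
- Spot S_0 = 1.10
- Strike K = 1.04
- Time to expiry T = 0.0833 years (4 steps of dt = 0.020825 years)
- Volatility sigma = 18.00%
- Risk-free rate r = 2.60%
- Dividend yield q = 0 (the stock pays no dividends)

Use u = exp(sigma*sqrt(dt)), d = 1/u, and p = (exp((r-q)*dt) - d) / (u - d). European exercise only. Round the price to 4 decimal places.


Answer: Price = V(0,0) = 0.0652

Derivation:
dt = T/N = 0.020825
u = exp(sigma*sqrt(dt)) = 1.026316; d = 1/u = 0.974359
p = (exp((r-q)*dt) - d) / (u - d) = 0.503930
Discount per step: exp(-r*dt) = 0.999459
Stock lattice S(k, i) with i counting down-moves:
  k=0: S(0,0) = 1.1000
  k=1: S(1,0) = 1.1289; S(1,1) = 1.0718
  k=2: S(2,0) = 1.1587; S(2,1) = 1.1000; S(2,2) = 1.0443
  k=3: S(3,0) = 1.1891; S(3,1) = 1.1289; S(3,2) = 1.0718; S(3,3) = 1.0175
  k=4: S(4,0) = 1.2204; S(4,1) = 1.1587; S(4,2) = 1.1000; S(4,3) = 1.0443; S(4,4) = 0.9914
Terminal payoffs V(N, i) = max(S_T - K, 0):
  V(4,0) = 0.180441; V(4,1) = 0.118657; V(4,2) = 0.060000; V(4,3) = 0.004313; V(4,4) = 0.000000
Backward induction: V(k, i) = exp(-r*dt) * [p * V(k+1, i) + (1-p) * V(k+1, i+1)].
  V(3,0) = exp(-r*dt) * [p*0.180441 + (1-p)*0.118657] = 0.149711
  V(3,1) = exp(-r*dt) * [p*0.118657 + (1-p)*0.060000] = 0.089510
  V(3,2) = exp(-r*dt) * [p*0.060000 + (1-p)*0.004313] = 0.032358
  V(3,3) = exp(-r*dt) * [p*0.004313 + (1-p)*0.000000] = 0.002172
  V(2,0) = exp(-r*dt) * [p*0.149711 + (1-p)*0.089510] = 0.119782
  V(2,1) = exp(-r*dt) * [p*0.089510 + (1-p)*0.032358] = 0.061126
  V(2,2) = exp(-r*dt) * [p*0.032358 + (1-p)*0.002172] = 0.017374
  V(1,0) = exp(-r*dt) * [p*0.119782 + (1-p)*0.061126] = 0.090635
  V(1,1) = exp(-r*dt) * [p*0.061126 + (1-p)*0.017374] = 0.039401
  V(0,0) = exp(-r*dt) * [p*0.090635 + (1-p)*0.039401] = 0.065184


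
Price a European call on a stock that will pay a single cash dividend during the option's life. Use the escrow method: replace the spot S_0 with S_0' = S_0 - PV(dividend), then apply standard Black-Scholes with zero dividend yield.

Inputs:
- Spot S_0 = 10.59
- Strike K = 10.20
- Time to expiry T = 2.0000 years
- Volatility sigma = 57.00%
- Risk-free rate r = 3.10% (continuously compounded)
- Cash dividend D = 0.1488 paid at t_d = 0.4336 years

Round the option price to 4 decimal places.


Answer: Price = 3.5805

Derivation:
PV(D) = D * exp(-r * t_d) = 0.1488 * 0.98664833 = 0.14681327
S_0' = S_0 - PV(D) = 10.5900 - 0.14681327 = 10.44318673
d1 = (ln(S_0'/K) + (r + sigma^2/2)*T) / (sigma*sqrt(T)) = 0.50919387
d2 = d1 - sigma*sqrt(T) = -0.29690786
exp(-rT) = 0.93988289
N(d1) = 0.69469183; N(d2) = 0.38326843
C = S_0' * N(d1) - K * exp(-rT) * N(d2) = 10.44318673 * 0.69469183 - 10.2000 * 0.93988289 * 0.38326843 = 3.5805


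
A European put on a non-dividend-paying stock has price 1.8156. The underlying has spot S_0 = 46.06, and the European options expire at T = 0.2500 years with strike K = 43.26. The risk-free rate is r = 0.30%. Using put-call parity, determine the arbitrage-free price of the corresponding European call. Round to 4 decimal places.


Put-call parity: C - P = S_0 * exp(-qT) - K * exp(-rT).
S_0 * exp(-qT) = 46.0600 * 1.00000000 = 46.06000000
K * exp(-rT) = 43.2600 * 0.99925028 = 43.22756716
C = P + S*exp(-qT) - K*exp(-rT)
C = 1.8156 + 46.06000000 - 43.22756716 = 4.6480

Answer: Call price = 4.6480


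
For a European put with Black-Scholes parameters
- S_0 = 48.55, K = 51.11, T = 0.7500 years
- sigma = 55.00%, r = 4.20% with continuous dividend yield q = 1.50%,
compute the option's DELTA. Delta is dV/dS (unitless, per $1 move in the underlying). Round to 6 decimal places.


d1 = 0.1727883849; d2 = -0.3035255871
phi(d1) = 0.3930311351; exp(-qT) = 0.9888130446; exp(-rT) = 0.9689909565
N(-d1) = 0.4314088836
Delta = -exp(-qT) * N(-d1) = -0.9888130446 * 0.4314088836 = -0.426583

Answer: Delta = -0.426583


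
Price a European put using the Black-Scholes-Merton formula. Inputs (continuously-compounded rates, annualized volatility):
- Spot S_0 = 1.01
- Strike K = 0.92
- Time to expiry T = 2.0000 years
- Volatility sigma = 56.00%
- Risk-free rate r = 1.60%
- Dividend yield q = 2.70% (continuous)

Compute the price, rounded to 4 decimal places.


Answer: Price = 0.2526

Derivation:
d1 = (ln(S/K) + (r - q + 0.5*sigma^2) * T) / (sigma * sqrt(T)) = 0.48604997
d2 = d1 - sigma * sqrt(T) = -0.30590962
exp(-rT) = 0.96850658; exp(-qT) = 0.94743211
P = K * exp(-rT) * N(-d2) - S_0 * exp(-qT) * N(-d1)
N(-d1) = 0.31346587; N(-d2) = 0.62016327
P = 0.9200 * 0.96850658 * 0.62016327 - 1.0100 * 0.94743211 * 0.31346587 = 0.2526


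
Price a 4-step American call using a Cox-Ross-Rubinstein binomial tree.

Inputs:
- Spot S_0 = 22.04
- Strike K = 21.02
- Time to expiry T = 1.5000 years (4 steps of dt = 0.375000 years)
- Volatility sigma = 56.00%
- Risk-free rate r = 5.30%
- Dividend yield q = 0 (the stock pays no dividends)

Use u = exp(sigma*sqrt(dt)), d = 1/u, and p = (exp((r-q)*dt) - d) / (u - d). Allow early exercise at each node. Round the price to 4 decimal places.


dt = T/N = 0.375000
u = exp(sigma*sqrt(dt)) = 1.409068; d = 1/u = 0.709689
p = (exp((r-q)*dt) - d) / (u - d) = 0.443801
Discount per step: exp(-r*dt) = 0.980321
Stock lattice S(k, i) with i counting down-moves:
  k=0: S(0,0) = 22.0400
  k=1: S(1,0) = 31.0559; S(1,1) = 15.6415
  k=2: S(2,0) = 43.7598; S(2,1) = 22.0400; S(2,2) = 11.1006
  k=3: S(3,0) = 61.6606; S(3,1) = 31.0559; S(3,2) = 15.6415; S(3,3) = 7.8780
  k=4: S(4,0) = 86.8839; S(4,1) = 43.7598; S(4,2) = 22.0400; S(4,3) = 11.1006; S(4,4) = 5.5909
Terminal payoffs V(N, i) = max(S_T - K, 0):
  V(4,0) = 65.863943; V(4,1) = 22.739823; V(4,2) = 1.020000; V(4,3) = 0.000000; V(4,4) = 0.000000
Backward induction: V(k, i) = exp(-r*dt) * [p * V(k+1, i) + (1-p) * V(k+1, i+1)]; then take max(V_cont, immediate exercise) for American.
  V(3,0) = exp(-r*dt) * [p*65.863943 + (1-p)*22.739823] = 41.054219; exercise = 40.640571; V(3,0) = max -> 41.054219
  V(3,1) = exp(-r*dt) * [p*22.739823 + (1-p)*1.020000] = 10.449509; exercise = 10.035861; V(3,1) = max -> 10.449509
  V(3,2) = exp(-r*dt) * [p*1.020000 + (1-p)*0.000000] = 0.443768; exercise = 0.000000; V(3,2) = max -> 0.443768
  V(3,3) = exp(-r*dt) * [p*0.000000 + (1-p)*0.000000] = 0.000000; exercise = 0.000000; V(3,3) = max -> 0.000000
  V(2,0) = exp(-r*dt) * [p*41.054219 + (1-p)*10.449509] = 23.558979; exercise = 22.739823; V(2,0) = max -> 23.558979
  V(2,1) = exp(-r*dt) * [p*10.449509 + (1-p)*0.443768] = 4.788205; exercise = 1.020000; V(2,1) = max -> 4.788205
  V(2,2) = exp(-r*dt) * [p*0.443768 + (1-p)*0.000000] = 0.193069; exercise = 0.000000; V(2,2) = max -> 0.193069
  V(1,0) = exp(-r*dt) * [p*23.558979 + (1-p)*4.788205] = 12.860526; exercise = 10.035861; V(1,0) = max -> 12.860526
  V(1,1) = exp(-r*dt) * [p*4.788205 + (1-p)*0.193069] = 2.188462; exercise = 0.000000; V(1,1) = max -> 2.188462
  V(0,0) = exp(-r*dt) * [p*12.860526 + (1-p)*2.188462] = 6.788460; exercise = 1.020000; V(0,0) = max -> 6.788460

Answer: Price = V(0,0) = 6.7885


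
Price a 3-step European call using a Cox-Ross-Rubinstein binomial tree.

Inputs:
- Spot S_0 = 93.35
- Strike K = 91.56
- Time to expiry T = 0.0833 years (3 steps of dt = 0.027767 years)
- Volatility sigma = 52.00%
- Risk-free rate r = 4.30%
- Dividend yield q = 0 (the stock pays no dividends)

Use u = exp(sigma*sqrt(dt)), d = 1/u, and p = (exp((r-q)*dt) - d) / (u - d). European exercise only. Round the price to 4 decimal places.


Answer: Price = V(0,0) = 7.0685

Derivation:
dt = T/N = 0.027767
u = exp(sigma*sqrt(dt)) = 1.090514; d = 1/u = 0.916999
p = (exp((r-q)*dt) - d) / (u - d) = 0.485236
Discount per step: exp(-r*dt) = 0.998807
Stock lattice S(k, i) with i counting down-moves:
  k=0: S(0,0) = 93.3500
  k=1: S(1,0) = 101.7995; S(1,1) = 85.6018
  k=2: S(2,0) = 111.0138; S(2,1) = 93.3500; S(2,2) = 78.4967
  k=3: S(3,0) = 121.0621; S(3,1) = 101.7995; S(3,2) = 85.6018; S(3,3) = 71.9814
Terminal payoffs V(N, i) = max(S_T - K, 0):
  V(3,0) = 29.502128; V(3,1) = 10.239501; V(3,2) = 0.000000; V(3,3) = 0.000000
Backward induction: V(k, i) = exp(-r*dt) * [p * V(k+1, i) + (1-p) * V(k+1, i+1)].
  V(2,0) = exp(-r*dt) * [p*29.502128 + (1-p)*10.239501] = 19.563056
  V(2,1) = exp(-r*dt) * [p*10.239501 + (1-p)*0.000000] = 4.962649
  V(2,2) = exp(-r*dt) * [p*0.000000 + (1-p)*0.000000] = 0.000000
  V(1,0) = exp(-r*dt) * [p*19.563056 + (1-p)*4.962649] = 12.032922
  V(1,1) = exp(-r*dt) * [p*4.962649 + (1-p)*0.000000] = 2.405184
  V(0,0) = exp(-r*dt) * [p*12.032922 + (1-p)*2.405184] = 7.068468


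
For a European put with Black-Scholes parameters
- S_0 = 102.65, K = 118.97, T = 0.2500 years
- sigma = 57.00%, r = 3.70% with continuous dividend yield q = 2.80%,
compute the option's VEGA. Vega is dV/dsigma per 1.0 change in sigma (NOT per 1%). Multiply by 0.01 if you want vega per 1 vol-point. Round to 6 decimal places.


d1 = -0.3673112878; d2 = -0.6523112878
phi(d1) = 0.3729177756; exp(-qT) = 0.9930244429; exp(-rT) = 0.9907926496
Vega = S * exp(-qT) * phi(d1) * sqrt(T) = 102.6500 * 0.9930244429 * 0.3729177756 * 0.5000000000 = 19.006493

Answer: Vega = 19.006493


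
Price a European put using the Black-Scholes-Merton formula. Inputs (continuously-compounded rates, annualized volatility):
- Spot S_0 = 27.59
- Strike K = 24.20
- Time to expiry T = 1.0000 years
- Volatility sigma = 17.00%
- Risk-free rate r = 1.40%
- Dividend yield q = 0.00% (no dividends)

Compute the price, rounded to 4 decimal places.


d1 = (ln(S/K) + (r - q + 0.5*sigma^2) * T) / (sigma * sqrt(T)) = 0.93853385
d2 = d1 - sigma * sqrt(T) = 0.76853385
exp(-rT) = 0.98609754; exp(-qT) = 1.00000000
P = K * exp(-rT) * N(-d2) - S_0 * exp(-qT) * N(-d1)
N(-d1) = 0.17398506; N(-d2) = 0.22108504
P = 24.2000 * 0.98609754 * 0.22108504 - 27.5900 * 1.00000000 * 0.17398506 = 0.4756

Answer: Price = 0.4756


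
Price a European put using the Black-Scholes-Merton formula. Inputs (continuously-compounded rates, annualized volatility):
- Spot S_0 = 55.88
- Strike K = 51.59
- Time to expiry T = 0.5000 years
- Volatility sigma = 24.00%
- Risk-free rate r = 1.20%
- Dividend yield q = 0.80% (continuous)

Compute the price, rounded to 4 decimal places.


Answer: Price = 1.8395

Derivation:
d1 = (ln(S/K) + (r - q + 0.5*sigma^2) * T) / (sigma * sqrt(T)) = 0.56732756
d2 = d1 - sigma * sqrt(T) = 0.39762193
exp(-rT) = 0.99401796; exp(-qT) = 0.99600799
P = K * exp(-rT) * N(-d2) - S_0 * exp(-qT) * N(-d1)
N(-d1) = 0.28524583; N(-d2) = 0.34545445
P = 51.5900 * 0.99401796 * 0.34545445 - 55.8800 * 0.99600799 * 0.28524583 = 1.8395


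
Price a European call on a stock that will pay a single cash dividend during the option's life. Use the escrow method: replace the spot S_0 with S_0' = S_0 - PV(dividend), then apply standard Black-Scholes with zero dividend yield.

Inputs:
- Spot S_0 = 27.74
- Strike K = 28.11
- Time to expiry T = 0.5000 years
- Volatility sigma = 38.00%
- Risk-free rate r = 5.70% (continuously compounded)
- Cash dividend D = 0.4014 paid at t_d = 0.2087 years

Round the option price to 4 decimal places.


Answer: Price = 2.9327

Derivation:
PV(D) = D * exp(-r * t_d) = 0.4014 * 0.98817458 = 0.39665327
S_0' = S_0 - PV(D) = 27.7400 - 0.39665327 = 27.34334673
d1 = (ln(S_0'/K) + (r + sigma^2/2)*T) / (sigma*sqrt(T)) = 0.13750566
d2 = d1 - sigma*sqrt(T) = -0.13119492
exp(-rT) = 0.97190229
N(d1) = 0.55468444; N(d2) = 0.44781056
C = S_0' * N(d1) - K * exp(-rT) * N(d2) = 27.34334673 * 0.55468444 - 28.1100 * 0.97190229 * 0.44781056 = 2.9327


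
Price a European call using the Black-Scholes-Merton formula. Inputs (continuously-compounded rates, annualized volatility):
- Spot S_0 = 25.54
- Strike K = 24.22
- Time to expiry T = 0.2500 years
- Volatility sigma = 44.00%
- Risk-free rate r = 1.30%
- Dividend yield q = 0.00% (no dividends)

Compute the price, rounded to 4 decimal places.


d1 = (ln(S/K) + (r - q + 0.5*sigma^2) * T) / (sigma * sqrt(T)) = 0.36598687
d2 = d1 - sigma * sqrt(T) = 0.14598687
exp(-rT) = 0.99675528; exp(-qT) = 1.00000000
C = S_0 * exp(-qT) * N(d1) - K * exp(-rT) * N(d2)
N(d1) = 0.64281257; N(d2) = 0.55803413
C = 25.5400 * 1.00000000 * 0.64281257 - 24.2200 * 0.99675528 * 0.55803413 = 2.9457

Answer: Price = 2.9457


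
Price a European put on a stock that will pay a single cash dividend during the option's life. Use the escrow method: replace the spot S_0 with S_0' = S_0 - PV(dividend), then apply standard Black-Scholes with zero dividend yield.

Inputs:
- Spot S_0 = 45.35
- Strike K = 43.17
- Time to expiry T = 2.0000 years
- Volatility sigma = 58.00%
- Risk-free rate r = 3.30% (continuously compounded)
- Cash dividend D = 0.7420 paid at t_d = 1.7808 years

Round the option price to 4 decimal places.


PV(D) = D * exp(-r * t_d) = 0.7420 * 0.94292701 = 0.69965184
S_0' = S_0 - PV(D) = 45.3500 - 0.69965184 = 44.65034816
d1 = (ln(S_0'/K) + (r + sigma^2/2)*T) / (sigma*sqrt(T)) = 0.53169102
d2 = d1 - sigma*sqrt(T) = -0.28855285
exp(-rT) = 0.93613086
N(-d1) = 0.29747001; N(-d2) = 0.61353821
P = K * exp(-rT) * N(-d2) - S_0' * N(-d1) = 43.1700 * 0.93613086 * 0.61353821 - 44.65034816 * 0.29747001 = 11.5126

Answer: Price = 11.5126


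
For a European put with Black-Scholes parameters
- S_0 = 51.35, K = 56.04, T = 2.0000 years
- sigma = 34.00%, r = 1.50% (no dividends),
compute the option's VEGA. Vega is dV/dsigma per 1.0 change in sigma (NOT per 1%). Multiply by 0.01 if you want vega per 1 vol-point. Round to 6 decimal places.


Answer: Vega = 28.759693

Derivation:
d1 = 0.1210384104; d2 = -0.3597942009
phi(d1) = 0.3960306461; exp(-qT) = 1.0000000000; exp(-rT) = 0.9704455335
Vega = S * exp(-qT) * phi(d1) * sqrt(T) = 51.3500 * 1.0000000000 * 0.3960306461 * 1.4142135624 = 28.759693


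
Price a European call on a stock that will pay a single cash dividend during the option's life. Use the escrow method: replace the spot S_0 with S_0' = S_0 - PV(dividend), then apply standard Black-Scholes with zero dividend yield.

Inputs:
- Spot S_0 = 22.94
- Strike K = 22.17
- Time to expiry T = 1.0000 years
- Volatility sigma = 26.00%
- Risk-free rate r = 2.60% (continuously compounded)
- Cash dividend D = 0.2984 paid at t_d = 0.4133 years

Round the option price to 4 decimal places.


Answer: Price = 2.8475

Derivation:
PV(D) = D * exp(-r * t_d) = 0.2984 * 0.98931173 = 0.29521062
S_0' = S_0 - PV(D) = 22.9400 - 0.29521062 = 22.64478938
d1 = (ln(S_0'/K) + (r + sigma^2/2)*T) / (sigma*sqrt(T)) = 0.31149905
d2 = d1 - sigma*sqrt(T) = 0.05149905
exp(-rT) = 0.97433509
N(d1) = 0.62228937; N(d2) = 0.52053607
C = S_0' * N(d1) - K * exp(-rT) * N(d2) = 22.64478938 * 0.62228937 - 22.1700 * 0.97433509 * 0.52053607 = 2.8475


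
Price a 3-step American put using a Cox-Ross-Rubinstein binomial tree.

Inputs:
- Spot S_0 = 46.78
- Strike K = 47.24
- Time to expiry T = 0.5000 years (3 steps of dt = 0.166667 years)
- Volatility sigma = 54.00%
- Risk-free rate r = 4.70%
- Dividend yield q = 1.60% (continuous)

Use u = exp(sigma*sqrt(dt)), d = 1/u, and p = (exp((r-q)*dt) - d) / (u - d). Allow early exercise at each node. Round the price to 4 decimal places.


Answer: Price = V(0,0) = 7.5376

Derivation:
dt = T/N = 0.166667
u = exp(sigma*sqrt(dt)) = 1.246643; d = 1/u = 0.802154
p = (exp((r-q)*dt) - d) / (u - d) = 0.456763
Discount per step: exp(-r*dt) = 0.992197
Stock lattice S(k, i) with i counting down-moves:
  k=0: S(0,0) = 46.7800
  k=1: S(1,0) = 58.3179; S(1,1) = 37.5248
  k=2: S(2,0) = 72.7016; S(2,1) = 46.7800; S(2,2) = 30.1007
  k=3: S(3,0) = 90.6330; S(3,1) = 58.3179; S(3,2) = 37.5248; S(3,3) = 24.1454
Terminal payoffs V(N, i) = max(K - S_T, 0):
  V(3,0) = 0.000000; V(3,1) = 0.000000; V(3,2) = 9.715214; V(3,3) = 23.094609
Backward induction: V(k, i) = exp(-r*dt) * [p * V(k+1, i) + (1-p) * V(k+1, i+1)]; then take max(V_cont, immediate exercise) for American.
  V(2,0) = exp(-r*dt) * [p*0.000000 + (1-p)*0.000000] = 0.000000; exercise = 0.000000; V(2,0) = max -> 0.000000
  V(2,1) = exp(-r*dt) * [p*0.000000 + (1-p)*9.715214] = 5.236488; exercise = 0.460000; V(2,1) = max -> 5.236488
  V(2,2) = exp(-r*dt) * [p*9.715214 + (1-p)*23.094609] = 16.850885; exercise = 17.139325; V(2,2) = max -> 17.139325
  V(1,0) = exp(-r*dt) * [p*0.000000 + (1-p)*5.236488] = 2.822460; exercise = 0.000000; V(1,0) = max -> 2.822460
  V(1,1) = exp(-r*dt) * [p*5.236488 + (1-p)*17.139325] = 11.611243; exercise = 9.715214; V(1,1) = max -> 11.611243
  V(0,0) = exp(-r*dt) * [p*2.822460 + (1-p)*11.611243] = 7.537580; exercise = 0.460000; V(0,0) = max -> 7.537580


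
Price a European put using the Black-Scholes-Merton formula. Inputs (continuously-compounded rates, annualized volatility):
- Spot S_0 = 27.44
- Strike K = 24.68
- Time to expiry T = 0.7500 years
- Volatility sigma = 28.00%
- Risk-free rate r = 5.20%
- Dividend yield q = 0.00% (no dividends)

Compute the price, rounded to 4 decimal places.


Answer: Price = 1.0431

Derivation:
d1 = (ln(S/K) + (r - q + 0.5*sigma^2) * T) / (sigma * sqrt(T)) = 0.71924896
d2 = d1 - sigma * sqrt(T) = 0.47676185
exp(-rT) = 0.96175071; exp(-qT) = 1.00000000
P = K * exp(-rT) * N(-d2) - S_0 * exp(-qT) * N(-d1)
N(-d1) = 0.23599377; N(-d2) = 0.31676586
P = 24.6800 * 0.96175071 * 0.31676586 - 27.4400 * 1.00000000 * 0.23599377 = 1.0431


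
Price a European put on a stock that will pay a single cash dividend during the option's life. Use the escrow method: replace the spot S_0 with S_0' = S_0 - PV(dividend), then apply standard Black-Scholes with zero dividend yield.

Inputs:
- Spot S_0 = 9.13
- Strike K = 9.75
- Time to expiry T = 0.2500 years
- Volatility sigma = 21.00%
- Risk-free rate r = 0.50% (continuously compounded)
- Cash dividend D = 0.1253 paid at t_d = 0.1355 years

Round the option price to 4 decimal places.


Answer: Price = 0.8629

Derivation:
PV(D) = D * exp(-r * t_d) = 0.1253 * 0.99932273 = 0.12521514
S_0' = S_0 - PV(D) = 9.1300 - 0.12521514 = 9.00478486
d1 = (ln(S_0'/K) + (r + sigma^2/2)*T) / (sigma*sqrt(T)) = -0.69284474
d2 = d1 - sigma*sqrt(T) = -0.79784474
exp(-rT) = 0.99875078
N(-d1) = 0.75579650; N(-d2) = 0.78751970
P = K * exp(-rT) * N(-d2) - S_0' * N(-d1) = 9.7500 * 0.99875078 * 0.78751970 - 9.00478486 * 0.75579650 = 0.8629


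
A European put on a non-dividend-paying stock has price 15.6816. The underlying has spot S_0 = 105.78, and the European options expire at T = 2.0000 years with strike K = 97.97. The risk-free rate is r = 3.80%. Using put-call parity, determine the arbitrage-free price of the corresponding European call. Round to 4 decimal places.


Answer: Call price = 30.6614

Derivation:
Put-call parity: C - P = S_0 * exp(-qT) - K * exp(-rT).
S_0 * exp(-qT) = 105.7800 * 1.00000000 = 105.78000000
K * exp(-rT) = 97.9700 * 0.92681621 = 90.80018376
C = P + S*exp(-qT) - K*exp(-rT)
C = 15.6816 + 105.78000000 - 90.80018376 = 30.6614


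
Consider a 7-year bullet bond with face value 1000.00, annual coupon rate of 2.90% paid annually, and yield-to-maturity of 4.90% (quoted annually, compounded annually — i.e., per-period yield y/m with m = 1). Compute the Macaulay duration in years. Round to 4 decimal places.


Coupon per period c = face * coupon_rate / m = 29.000000
Periods per year m = 1; per-period yield y/m = 0.049000
Number of cashflows N = 7
Cashflows (t years, CF_t, discount factor 1/(1+y/m)^(m*t), PV):
  t = 1.0000: CF_t = 29.000000, DF = 0.953289, PV = 27.645377
  t = 2.0000: CF_t = 29.000000, DF = 0.908760, PV = 26.354029
  t = 3.0000: CF_t = 29.000000, DF = 0.866310, PV = 25.123002
  t = 4.0000: CF_t = 29.000000, DF = 0.825844, PV = 23.949478
  t = 5.0000: CF_t = 29.000000, DF = 0.787268, PV = 22.830770
  t = 6.0000: CF_t = 29.000000, DF = 0.750494, PV = 21.764318
  t = 7.0000: CF_t = 1029.000000, DF = 0.715437, PV = 736.184988
Price P = sum_t PV_t = 883.851962
Macaulay numerator sum_t t * PV_t:
  t * PV_t at t = 1.0000: 27.645377
  t * PV_t at t = 2.0000: 52.708058
  t * PV_t at t = 3.0000: 75.369006
  t * PV_t at t = 4.0000: 95.797910
  t * PV_t at t = 5.0000: 114.153849
  t * PV_t at t = 6.0000: 130.585910
  t * PV_t at t = 7.0000: 5153.294918
Macaulay duration D = (sum_t t * PV_t) / P = 5649.555029 / 883.851962 = 6.391970

Answer: Macaulay duration = 6.3920 years


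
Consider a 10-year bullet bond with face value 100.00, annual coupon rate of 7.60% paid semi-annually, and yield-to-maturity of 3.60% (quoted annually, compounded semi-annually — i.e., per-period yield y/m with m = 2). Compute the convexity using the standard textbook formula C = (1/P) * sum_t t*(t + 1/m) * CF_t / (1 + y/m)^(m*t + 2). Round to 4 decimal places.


Coupon per period c = face * coupon_rate / m = 3.800000
Periods per year m = 2; per-period yield y/m = 0.018000
Number of cashflows N = 20
Cashflows (t years, CF_t, discount factor 1/(1+y/m)^(m*t), PV):
  t = 0.5000: CF_t = 3.800000, DF = 0.982318, PV = 3.732809
  t = 1.0000: CF_t = 3.800000, DF = 0.964949, PV = 3.666807
  t = 1.5000: CF_t = 3.800000, DF = 0.947887, PV = 3.601971
  t = 2.0000: CF_t = 3.800000, DF = 0.931127, PV = 3.538282
  t = 2.5000: CF_t = 3.800000, DF = 0.914663, PV = 3.475719
  t = 3.0000: CF_t = 3.800000, DF = 0.898490, PV = 3.414263
  t = 3.5000: CF_t = 3.800000, DF = 0.882603, PV = 3.353893
  t = 4.0000: CF_t = 3.800000, DF = 0.866997, PV = 3.294590
  t = 4.5000: CF_t = 3.800000, DF = 0.851667, PV = 3.236336
  t = 5.0000: CF_t = 3.800000, DF = 0.836608, PV = 3.179112
  t = 5.5000: CF_t = 3.800000, DF = 0.821816, PV = 3.122900
  t = 6.0000: CF_t = 3.800000, DF = 0.807285, PV = 3.067681
  t = 6.5000: CF_t = 3.800000, DF = 0.793010, PV = 3.013440
  t = 7.0000: CF_t = 3.800000, DF = 0.778989, PV = 2.960157
  t = 7.5000: CF_t = 3.800000, DF = 0.765215, PV = 2.907816
  t = 8.0000: CF_t = 3.800000, DF = 0.751684, PV = 2.856401
  t = 8.5000: CF_t = 3.800000, DF = 0.738393, PV = 2.805895
  t = 9.0000: CF_t = 3.800000, DF = 0.725337, PV = 2.756282
  t = 9.5000: CF_t = 3.800000, DF = 0.712512, PV = 2.707546
  t = 10.0000: CF_t = 103.800000, DF = 0.699914, PV = 72.651033
Price P = sum_t PV_t = 133.342932
Convexity numerator sum_t t*(t + 1/m) * CF_t / (1+y/m)^(m*t + 2):
  t = 0.5000: term = 1.800986
  t = 1.0000: term = 5.307424
  t = 1.5000: term = 10.427158
  t = 2.0000: term = 17.071313
  t = 2.5000: term = 25.154194
  t = 3.0000: term = 34.593195
  t = 3.5000: term = 45.308703
  t = 4.0000: term = 57.224014
  t = 4.5000: term = 70.265244
  t = 5.0000: term = 84.361240
  t = 5.5000: term = 99.443505
  t = 6.0000: term = 115.446112
  t = 6.5000: term = 132.305629
  t = 7.0000: term = 149.961043
  t = 7.5000: term = 168.353683
  t = 8.0000: term = 187.427152
  t = 8.5000: term = 207.127255
  t = 9.0000: term = 227.401933
  t = 9.5000: term = 248.201193
  t = 10.0000: term = 7360.978285
Convexity = (1/P) * sum = 9248.159260 / 133.342932 = 69.356202

Answer: Convexity = 69.3562


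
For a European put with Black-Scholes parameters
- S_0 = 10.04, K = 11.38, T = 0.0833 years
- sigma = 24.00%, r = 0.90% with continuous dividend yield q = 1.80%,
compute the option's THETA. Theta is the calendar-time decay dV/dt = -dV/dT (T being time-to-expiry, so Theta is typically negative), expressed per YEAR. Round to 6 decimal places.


Answer: Theta = -0.412817

Derivation:
d1 = -1.7848164082; d2 = -1.8540845827
phi(d1) = 0.0811283071; exp(-qT) = 0.9985017235; exp(-rT) = 0.9992505810
Theta = -S*exp(-qT)*phi(d1)*sigma/(2*sqrt(T)) + r*K*exp(-rT)*N(-d2) - q*S*exp(-qT)*N(-d1)
N(-d1) = 0.9628544495; N(-d2) = 0.9681364700; sqrt(T) = 0.2886173938
Term 1 = -10.0400 * 0.9985017235 * 0.0811283071 * 0.2400 / (2 * 0.2886173938) = -0.3381533472
Term 2 = 0.0090 * 11.3800 * 0.9992505810 * 0.9681364700 = 0.0990822275
Term 3 = -0.0180 * 10.0400 * 0.9985017235 * 0.9628544495 = -0.1737463454
Theta = -0.3381533472 + (0.0990822275) + (-0.1737463454) = -0.412817


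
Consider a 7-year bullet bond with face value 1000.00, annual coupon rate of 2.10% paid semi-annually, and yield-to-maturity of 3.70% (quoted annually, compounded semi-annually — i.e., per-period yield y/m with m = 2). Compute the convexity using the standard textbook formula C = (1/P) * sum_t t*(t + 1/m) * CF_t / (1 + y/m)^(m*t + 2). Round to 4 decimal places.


Coupon per period c = face * coupon_rate / m = 10.500000
Periods per year m = 2; per-period yield y/m = 0.018500
Number of cashflows N = 14
Cashflows (t years, CF_t, discount factor 1/(1+y/m)^(m*t), PV):
  t = 0.5000: CF_t = 10.500000, DF = 0.981836, PV = 10.309278
  t = 1.0000: CF_t = 10.500000, DF = 0.964002, PV = 10.122021
  t = 1.5000: CF_t = 10.500000, DF = 0.946492, PV = 9.938165
  t = 2.0000: CF_t = 10.500000, DF = 0.929300, PV = 9.757648
  t = 2.5000: CF_t = 10.500000, DF = 0.912420, PV = 9.580411
  t = 3.0000: CF_t = 10.500000, DF = 0.895847, PV = 9.406393
  t = 3.5000: CF_t = 10.500000, DF = 0.879575, PV = 9.235535
  t = 4.0000: CF_t = 10.500000, DF = 0.863598, PV = 9.067781
  t = 4.5000: CF_t = 10.500000, DF = 0.847912, PV = 8.903074
  t = 5.0000: CF_t = 10.500000, DF = 0.832510, PV = 8.741359
  t = 5.5000: CF_t = 10.500000, DF = 0.817389, PV = 8.582581
  t = 6.0000: CF_t = 10.500000, DF = 0.802542, PV = 8.426688
  t = 6.5000: CF_t = 10.500000, DF = 0.787964, PV = 8.273626
  t = 7.0000: CF_t = 1010.500000, DF = 0.773652, PV = 781.775131
Price P = sum_t PV_t = 902.119692
Convexity numerator sum_t t*(t + 1/m) * CF_t / (1+y/m)^(m*t + 2):
  t = 0.5000: term = 4.969082
  t = 1.0000: term = 14.636473
  t = 1.5000: term = 28.741232
  t = 2.0000: term = 47.031963
  t = 2.5000: term = 69.266514
  t = 3.0000: term = 95.211703
  t = 3.5000: term = 124.643041
  t = 4.0000: term = 157.344465
  t = 4.5000: term = 193.108082
  t = 5.0000: term = 231.733912
  t = 5.5000: term = 273.029646
  t = 6.0000: term = 316.810407
  t = 6.5000: term = 362.898519
  t = 7.0000: term = 39565.721334
Convexity = (1/P) * sum = 41485.146371 / 902.119692 = 45.986300

Answer: Convexity = 45.9863


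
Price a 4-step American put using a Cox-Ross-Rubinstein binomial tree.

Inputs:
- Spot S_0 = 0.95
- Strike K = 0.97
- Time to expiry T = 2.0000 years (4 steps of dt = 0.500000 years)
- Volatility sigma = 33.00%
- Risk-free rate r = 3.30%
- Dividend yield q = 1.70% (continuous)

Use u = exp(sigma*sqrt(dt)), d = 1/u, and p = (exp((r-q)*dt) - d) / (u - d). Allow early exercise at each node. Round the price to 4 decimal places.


Answer: Price = V(0,0) = 0.1651

Derivation:
dt = T/N = 0.500000
u = exp(sigma*sqrt(dt)) = 1.262817; d = 1/u = 0.791880
p = (exp((r-q)*dt) - d) / (u - d) = 0.458982
Discount per step: exp(-r*dt) = 0.983635
Stock lattice S(k, i) with i counting down-moves:
  k=0: S(0,0) = 0.9500
  k=1: S(1,0) = 1.1997; S(1,1) = 0.7523
  k=2: S(2,0) = 1.5150; S(2,1) = 0.9500; S(2,2) = 0.5957
  k=3: S(3,0) = 1.9131; S(3,1) = 1.1997; S(3,2) = 0.7523; S(3,3) = 0.4717
  k=4: S(4,0) = 2.4159; S(4,1) = 1.5150; S(4,2) = 0.9500; S(4,3) = 0.5957; S(4,4) = 0.3736
Terminal payoffs V(N, i) = max(K - S_T, 0):
  V(4,0) = 0.000000; V(4,1) = 0.000000; V(4,2) = 0.020000; V(4,3) = 0.374280; V(4,4) = 0.596439
Backward induction: V(k, i) = exp(-r*dt) * [p * V(k+1, i) + (1-p) * V(k+1, i+1)]; then take max(V_cont, immediate exercise) for American.
  V(3,0) = exp(-r*dt) * [p*0.000000 + (1-p)*0.000000] = 0.000000; exercise = 0.000000; V(3,0) = max -> 0.000000
  V(3,1) = exp(-r*dt) * [p*0.000000 + (1-p)*0.020000] = 0.010643; exercise = 0.000000; V(3,1) = max -> 0.010643
  V(3,2) = exp(-r*dt) * [p*0.020000 + (1-p)*0.374280] = 0.208208; exercise = 0.217714; V(3,2) = max -> 0.217714
  V(3,3) = exp(-r*dt) * [p*0.374280 + (1-p)*0.596439] = 0.486380; exercise = 0.498261; V(3,3) = max -> 0.498261
  V(2,0) = exp(-r*dt) * [p*0.000000 + (1-p)*0.010643] = 0.005664; exercise = 0.000000; V(2,0) = max -> 0.005664
  V(2,1) = exp(-r*dt) * [p*0.010643 + (1-p)*0.217714] = 0.120665; exercise = 0.020000; V(2,1) = max -> 0.120665
  V(2,2) = exp(-r*dt) * [p*0.217714 + (1-p)*0.498261] = 0.363448; exercise = 0.374280; V(2,2) = max -> 0.374280
  V(1,0) = exp(-r*dt) * [p*0.005664 + (1-p)*0.120665] = 0.066770; exercise = 0.000000; V(1,0) = max -> 0.066770
  V(1,1) = exp(-r*dt) * [p*0.120665 + (1-p)*0.374280] = 0.253655; exercise = 0.217714; V(1,1) = max -> 0.253655
  V(0,0) = exp(-r*dt) * [p*0.066770 + (1-p)*0.253655] = 0.165131; exercise = 0.020000; V(0,0) = max -> 0.165131


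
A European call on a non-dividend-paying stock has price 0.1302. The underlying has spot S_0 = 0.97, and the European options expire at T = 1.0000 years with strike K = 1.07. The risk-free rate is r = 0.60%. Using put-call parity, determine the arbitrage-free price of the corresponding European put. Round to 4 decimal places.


Answer: Put price = 0.2238

Derivation:
Put-call parity: C - P = S_0 * exp(-qT) - K * exp(-rT).
S_0 * exp(-qT) = 0.9700 * 1.00000000 = 0.97000000
K * exp(-rT) = 1.0700 * 0.99401796 = 1.06359922
P = C - S*exp(-qT) + K*exp(-rT)
P = 0.1302 - 0.97000000 + 1.06359922 = 0.2238


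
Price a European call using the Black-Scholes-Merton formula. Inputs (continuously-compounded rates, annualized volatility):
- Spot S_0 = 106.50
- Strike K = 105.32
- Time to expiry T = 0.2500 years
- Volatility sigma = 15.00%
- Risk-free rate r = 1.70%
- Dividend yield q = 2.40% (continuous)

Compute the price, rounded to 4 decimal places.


Answer: Price = 3.6714

Derivation:
d1 = (ln(S/K) + (r - q + 0.5*sigma^2) * T) / (sigma * sqrt(T)) = 0.16272201
d2 = d1 - sigma * sqrt(T) = 0.08772201
exp(-rT) = 0.99575902; exp(-qT) = 0.99401796
C = S_0 * exp(-qT) * N(d1) - K * exp(-rT) * N(d2)
N(d1) = 0.56463134; N(d2) = 0.53495119
C = 106.5000 * 0.99401796 * 0.56463134 - 105.3200 * 0.99575902 * 0.53495119 = 3.6714


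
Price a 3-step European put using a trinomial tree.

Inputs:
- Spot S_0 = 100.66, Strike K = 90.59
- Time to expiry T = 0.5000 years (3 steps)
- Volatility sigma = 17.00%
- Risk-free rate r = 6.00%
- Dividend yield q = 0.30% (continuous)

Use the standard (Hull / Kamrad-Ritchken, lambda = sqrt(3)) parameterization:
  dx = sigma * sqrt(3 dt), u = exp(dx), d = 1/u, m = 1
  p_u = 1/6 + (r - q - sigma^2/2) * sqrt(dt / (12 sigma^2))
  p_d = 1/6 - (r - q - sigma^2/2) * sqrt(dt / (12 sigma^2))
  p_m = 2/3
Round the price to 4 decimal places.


dt = T/N = 0.166667; dx = sigma*sqrt(3*dt) = 0.120208
u = exp(dx) = 1.127732; d = 1/u = 0.886736
p_u = 0.196164, p_m = 0.666667, p_d = 0.137169
Discount per step: exp(-r*dt) = 0.990050
Stock lattice S(k, j) with j the centered position index:
  k=0: S(0,+0) = 100.6600
  k=1: S(1,-1) = 89.2588; S(1,+0) = 100.6600; S(1,+1) = 113.5175
  k=2: S(2,-2) = 79.1490; S(2,-1) = 89.2588; S(2,+0) = 100.6600; S(2,+1) = 113.5175; S(2,+2) = 128.0172
  k=3: S(3,-3) = 70.1843; S(3,-2) = 79.1490; S(3,-1) = 89.2588; S(3,+0) = 100.6600; S(3,+1) = 113.5175; S(3,+2) = 128.0172; S(3,+3) = 144.3691
Terminal payoffs V(N, j) = max(K - S_T, 0):
  V(3,-3) = 20.405742; V(3,-2) = 11.440997; V(3,-1) = 1.331170; V(3,+0) = 0.000000; V(3,+1) = 0.000000; V(3,+2) = 0.000000; V(3,+3) = 0.000000
Backward induction: V(k, j) = exp(-r*dt) * [p_u * V(k+1, j+1) + p_m * V(k+1, j) + p_d * V(k+1, j-1)]
  V(2,-2) = exp(-r*dt) * [p_u*1.331170 + p_m*11.440997 + p_d*20.405742] = 10.581156
  V(2,-1) = exp(-r*dt) * [p_u*0.000000 + p_m*1.331170 + p_d*11.440997] = 2.432354
  V(2,+0) = exp(-r*dt) * [p_u*0.000000 + p_m*0.000000 + p_d*1.331170] = 0.180779
  V(2,+1) = exp(-r*dt) * [p_u*0.000000 + p_m*0.000000 + p_d*0.000000] = 0.000000
  V(2,+2) = exp(-r*dt) * [p_u*0.000000 + p_m*0.000000 + p_d*0.000000] = 0.000000
  V(1,-1) = exp(-r*dt) * [p_u*0.180779 + p_m*2.432354 + p_d*10.581156] = 3.077511
  V(1,+0) = exp(-r*dt) * [p_u*0.000000 + p_m*0.180779 + p_d*2.432354] = 0.449644
  V(1,+1) = exp(-r*dt) * [p_u*0.000000 + p_m*0.000000 + p_d*0.180779] = 0.024551
  V(0,+0) = exp(-r*dt) * [p_u*0.024551 + p_m*0.449644 + p_d*3.077511] = 0.719488

Answer: Price = V(0,0) = 0.7195


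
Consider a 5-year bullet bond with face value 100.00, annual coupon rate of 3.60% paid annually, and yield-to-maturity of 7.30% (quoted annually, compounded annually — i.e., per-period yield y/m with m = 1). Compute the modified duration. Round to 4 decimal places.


Coupon per period c = face * coupon_rate / m = 3.600000
Periods per year m = 1; per-period yield y/m = 0.073000
Number of cashflows N = 5
Cashflows (t years, CF_t, discount factor 1/(1+y/m)^(m*t), PV):
  t = 1.0000: CF_t = 3.600000, DF = 0.931966, PV = 3.355079
  t = 2.0000: CF_t = 3.600000, DF = 0.868561, PV = 3.126821
  t = 3.0000: CF_t = 3.600000, DF = 0.809470, PV = 2.914093
  t = 4.0000: CF_t = 3.600000, DF = 0.754399, PV = 2.715836
  t = 5.0000: CF_t = 103.600000, DF = 0.703075, PV = 72.838525
Price P = sum_t PV_t = 84.950355
First compute Macaulay numerator sum_t t * PV_t:
  t * PV_t at t = 1.0000: 3.355079
  t * PV_t at t = 2.0000: 6.253643
  t * PV_t at t = 3.0000: 8.742278
  t * PV_t at t = 4.0000: 10.863346
  t * PV_t at t = 5.0000: 364.192627
Macaulay duration D = 393.406973 / 84.950355 = 4.631022
Modified duration = D / (1 + y/m) = 4.631022 / (1 + 0.073000) = 4.315957

Answer: Modified duration = 4.3160


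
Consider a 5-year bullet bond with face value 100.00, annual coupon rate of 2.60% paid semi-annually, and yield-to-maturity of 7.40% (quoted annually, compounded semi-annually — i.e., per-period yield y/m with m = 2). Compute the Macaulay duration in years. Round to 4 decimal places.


Coupon per period c = face * coupon_rate / m = 1.300000
Periods per year m = 2; per-period yield y/m = 0.037000
Number of cashflows N = 10
Cashflows (t years, CF_t, discount factor 1/(1+y/m)^(m*t), PV):
  t = 0.5000: CF_t = 1.300000, DF = 0.964320, PV = 1.253616
  t = 1.0000: CF_t = 1.300000, DF = 0.929913, PV = 1.208887
  t = 1.5000: CF_t = 1.300000, DF = 0.896734, PV = 1.165754
  t = 2.0000: CF_t = 1.300000, DF = 0.864739, PV = 1.124161
  t = 2.5000: CF_t = 1.300000, DF = 0.833885, PV = 1.084051
  t = 3.0000: CF_t = 1.300000, DF = 0.804132, PV = 1.045372
  t = 3.5000: CF_t = 1.300000, DF = 0.775441, PV = 1.008073
  t = 4.0000: CF_t = 1.300000, DF = 0.747773, PV = 0.972105
  t = 4.5000: CF_t = 1.300000, DF = 0.721093, PV = 0.937421
  t = 5.0000: CF_t = 101.300000, DF = 0.695364, PV = 70.440411
Price P = sum_t PV_t = 80.239851
Macaulay numerator sum_t t * PV_t:
  t * PV_t at t = 0.5000: 0.626808
  t * PV_t at t = 1.0000: 1.208887
  t * PV_t at t = 1.5000: 1.748632
  t * PV_t at t = 2.0000: 2.248321
  t * PV_t at t = 2.5000: 2.710127
  t * PV_t at t = 3.0000: 3.136116
  t * PV_t at t = 3.5000: 3.528256
  t * PV_t at t = 4.0000: 3.888421
  t * PV_t at t = 4.5000: 4.218393
  t * PV_t at t = 5.0000: 352.202055
Macaulay duration D = (sum_t t * PV_t) / P = 375.516016 / 80.239851 = 4.679919

Answer: Macaulay duration = 4.6799 years
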